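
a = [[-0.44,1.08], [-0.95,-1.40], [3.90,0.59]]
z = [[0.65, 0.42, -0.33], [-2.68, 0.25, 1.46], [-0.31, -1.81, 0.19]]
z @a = [[-1.97, -0.08], [6.64, -2.38], [2.60, 2.31]]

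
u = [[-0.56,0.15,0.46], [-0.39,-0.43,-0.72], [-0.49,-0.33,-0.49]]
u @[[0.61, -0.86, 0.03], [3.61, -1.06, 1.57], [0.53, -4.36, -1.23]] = [[0.44, -1.68, -0.35], [-2.17, 3.93, 0.20], [-1.75, 2.91, 0.07]]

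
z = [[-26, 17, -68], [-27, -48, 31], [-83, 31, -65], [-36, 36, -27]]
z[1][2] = 31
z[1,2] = 31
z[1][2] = 31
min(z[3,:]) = -36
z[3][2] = -27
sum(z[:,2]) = -129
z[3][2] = -27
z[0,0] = -26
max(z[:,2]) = 31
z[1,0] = -27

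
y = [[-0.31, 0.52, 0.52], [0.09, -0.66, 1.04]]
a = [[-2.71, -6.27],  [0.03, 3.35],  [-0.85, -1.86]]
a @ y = [[0.28, 2.73, -7.93], [0.29, -2.20, 3.5], [0.10, 0.79, -2.38]]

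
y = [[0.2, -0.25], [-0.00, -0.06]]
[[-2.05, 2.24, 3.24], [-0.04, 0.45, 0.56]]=y @ [[-9.52, 1.85, 4.52], [0.59, -7.49, -9.34]]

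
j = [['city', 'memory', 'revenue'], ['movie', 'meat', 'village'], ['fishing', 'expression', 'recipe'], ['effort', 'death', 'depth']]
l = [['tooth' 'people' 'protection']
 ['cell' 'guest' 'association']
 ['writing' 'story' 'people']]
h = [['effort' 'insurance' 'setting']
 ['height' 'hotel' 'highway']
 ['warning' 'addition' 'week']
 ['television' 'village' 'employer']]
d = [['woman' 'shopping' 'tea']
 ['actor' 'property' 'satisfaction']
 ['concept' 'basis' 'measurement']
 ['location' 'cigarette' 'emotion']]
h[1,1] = 'hotel'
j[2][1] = 'expression'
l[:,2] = ['protection', 'association', 'people']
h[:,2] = ['setting', 'highway', 'week', 'employer']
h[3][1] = 'village'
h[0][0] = 'effort'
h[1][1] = 'hotel'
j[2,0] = 'fishing'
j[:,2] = ['revenue', 'village', 'recipe', 'depth']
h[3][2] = 'employer'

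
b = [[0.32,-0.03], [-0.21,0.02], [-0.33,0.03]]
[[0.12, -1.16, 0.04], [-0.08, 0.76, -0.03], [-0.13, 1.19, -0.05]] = b @ [[0.46, -3.48, 0.50], [0.79, 1.44, 3.94]]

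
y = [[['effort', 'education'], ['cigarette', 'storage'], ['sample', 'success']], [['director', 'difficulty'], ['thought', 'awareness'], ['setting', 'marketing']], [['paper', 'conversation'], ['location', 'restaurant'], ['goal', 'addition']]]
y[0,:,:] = [['effort', 'education'], ['cigarette', 'storage'], ['sample', 'success']]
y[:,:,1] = [['education', 'storage', 'success'], ['difficulty', 'awareness', 'marketing'], ['conversation', 'restaurant', 'addition']]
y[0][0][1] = 'education'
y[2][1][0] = 'location'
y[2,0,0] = 'paper'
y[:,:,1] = [['education', 'storage', 'success'], ['difficulty', 'awareness', 'marketing'], ['conversation', 'restaurant', 'addition']]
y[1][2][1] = 'marketing'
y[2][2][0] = 'goal'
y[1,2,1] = 'marketing'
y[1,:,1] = ['difficulty', 'awareness', 'marketing']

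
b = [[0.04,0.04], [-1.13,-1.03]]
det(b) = 0.004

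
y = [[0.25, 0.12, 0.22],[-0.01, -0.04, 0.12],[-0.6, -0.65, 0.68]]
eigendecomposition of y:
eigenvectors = [[-0.19+0.44j, (-0.19-0.44j), 0.58+0.00j],[(-0.13+0.1j), -0.13-0.10j, -0.78+0.00j],[-0.86+0.00j, (-0.86-0j), -0.23+0.00j]]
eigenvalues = [(0.44+0.38j), (0.44-0.38j), 0j]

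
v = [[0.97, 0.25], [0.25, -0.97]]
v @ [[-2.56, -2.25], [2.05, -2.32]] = [[-1.97, -2.76],[-2.63, 1.69]]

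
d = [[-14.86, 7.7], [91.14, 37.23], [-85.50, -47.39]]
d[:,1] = [7.7, 37.23, -47.39]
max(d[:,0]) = 91.14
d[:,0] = [-14.86, 91.14, -85.5]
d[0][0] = -14.86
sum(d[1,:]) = 128.37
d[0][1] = 7.7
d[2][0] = -85.5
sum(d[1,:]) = 128.37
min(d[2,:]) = -85.5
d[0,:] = [-14.86, 7.7]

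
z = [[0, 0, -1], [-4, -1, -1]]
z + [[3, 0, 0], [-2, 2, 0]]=[[3, 0, -1], [-6, 1, -1]]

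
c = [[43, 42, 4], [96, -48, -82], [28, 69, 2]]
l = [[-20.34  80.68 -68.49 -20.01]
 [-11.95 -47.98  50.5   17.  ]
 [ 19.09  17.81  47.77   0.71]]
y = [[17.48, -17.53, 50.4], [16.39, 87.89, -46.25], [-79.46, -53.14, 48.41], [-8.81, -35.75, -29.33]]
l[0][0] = -20.34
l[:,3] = [-20.01, 17.0, 0.71]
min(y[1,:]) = -46.25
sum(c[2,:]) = 99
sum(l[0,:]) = -28.159999999999993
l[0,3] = -20.01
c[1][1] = -48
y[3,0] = -8.81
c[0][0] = 43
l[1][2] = 50.5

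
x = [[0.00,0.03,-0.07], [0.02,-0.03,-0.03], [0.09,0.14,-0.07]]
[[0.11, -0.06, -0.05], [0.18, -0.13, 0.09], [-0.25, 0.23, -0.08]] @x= [[-0.01, -0.00, -0.00], [0.01, 0.02, -0.02], [-0.00, -0.03, 0.02]]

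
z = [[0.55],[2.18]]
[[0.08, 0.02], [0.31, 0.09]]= z@[[0.14, 0.04]]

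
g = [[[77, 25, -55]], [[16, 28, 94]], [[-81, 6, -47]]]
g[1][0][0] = 16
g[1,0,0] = 16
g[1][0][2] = 94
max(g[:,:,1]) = 28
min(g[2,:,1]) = 6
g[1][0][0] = 16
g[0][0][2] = -55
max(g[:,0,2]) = 94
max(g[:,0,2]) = 94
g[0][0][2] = -55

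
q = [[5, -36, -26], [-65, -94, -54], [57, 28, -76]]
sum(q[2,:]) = 9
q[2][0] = 57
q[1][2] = -54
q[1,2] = -54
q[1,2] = -54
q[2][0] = 57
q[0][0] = 5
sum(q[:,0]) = -3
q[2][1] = 28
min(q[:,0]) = -65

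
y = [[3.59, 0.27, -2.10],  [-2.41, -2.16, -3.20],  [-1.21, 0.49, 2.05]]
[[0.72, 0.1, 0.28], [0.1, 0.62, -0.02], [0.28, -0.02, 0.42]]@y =[[2.00, 0.12, -1.26], [-1.11, -1.32, -2.24], [0.55, 0.32, 0.34]]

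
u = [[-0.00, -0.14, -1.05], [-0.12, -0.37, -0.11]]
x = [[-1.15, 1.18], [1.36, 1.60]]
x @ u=[[-0.14, -0.28, 1.08], [-0.19, -0.78, -1.6]]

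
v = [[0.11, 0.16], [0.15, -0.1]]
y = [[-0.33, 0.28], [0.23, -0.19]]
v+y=[[-0.22, 0.44], [0.38, -0.29]]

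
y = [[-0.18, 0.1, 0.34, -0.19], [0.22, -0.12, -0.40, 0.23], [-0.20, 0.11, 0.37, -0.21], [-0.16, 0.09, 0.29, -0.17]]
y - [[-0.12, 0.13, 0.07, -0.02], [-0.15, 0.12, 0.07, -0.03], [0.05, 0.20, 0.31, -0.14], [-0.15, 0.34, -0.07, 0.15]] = [[-0.06, -0.03, 0.27, -0.17], [0.37, -0.24, -0.47, 0.26], [-0.25, -0.09, 0.06, -0.07], [-0.01, -0.25, 0.36, -0.32]]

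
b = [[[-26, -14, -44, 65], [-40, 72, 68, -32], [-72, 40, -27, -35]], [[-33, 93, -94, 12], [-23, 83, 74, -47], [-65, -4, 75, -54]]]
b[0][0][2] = -44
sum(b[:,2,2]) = 48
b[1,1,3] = -47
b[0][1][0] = -40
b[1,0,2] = -94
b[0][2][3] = -35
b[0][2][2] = -27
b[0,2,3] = -35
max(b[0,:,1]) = 72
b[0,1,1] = 72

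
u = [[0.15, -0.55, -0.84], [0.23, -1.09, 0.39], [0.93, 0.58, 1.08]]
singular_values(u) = [1.73, 1.2, 0.59]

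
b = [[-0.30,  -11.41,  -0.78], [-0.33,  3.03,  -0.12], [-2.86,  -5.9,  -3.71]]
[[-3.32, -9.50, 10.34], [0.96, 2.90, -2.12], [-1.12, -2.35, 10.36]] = b @ [[-0.11,-0.85,-0.91], [0.3,0.86,-0.83], [-0.09,-0.08,-0.77]]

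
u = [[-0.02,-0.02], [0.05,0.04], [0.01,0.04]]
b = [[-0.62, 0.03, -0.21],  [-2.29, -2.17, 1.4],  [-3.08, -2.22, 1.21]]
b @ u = [[0.01, 0.01],[-0.05, 0.01],[-0.04, 0.02]]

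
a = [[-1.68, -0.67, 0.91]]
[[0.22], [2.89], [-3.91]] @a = [[-0.37, -0.15, 0.2], [-4.86, -1.94, 2.63], [6.57, 2.62, -3.56]]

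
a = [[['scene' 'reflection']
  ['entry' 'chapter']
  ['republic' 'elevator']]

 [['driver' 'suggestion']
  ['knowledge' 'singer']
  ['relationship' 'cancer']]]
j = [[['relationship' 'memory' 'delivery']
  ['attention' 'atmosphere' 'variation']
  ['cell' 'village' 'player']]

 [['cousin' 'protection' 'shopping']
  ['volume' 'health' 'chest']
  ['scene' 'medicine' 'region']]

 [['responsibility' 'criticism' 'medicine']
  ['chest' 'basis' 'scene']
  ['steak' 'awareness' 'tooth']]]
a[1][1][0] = 'knowledge'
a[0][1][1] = 'chapter'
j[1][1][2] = 'chest'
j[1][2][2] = 'region'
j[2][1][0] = 'chest'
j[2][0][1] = 'criticism'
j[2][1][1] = 'basis'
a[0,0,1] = 'reflection'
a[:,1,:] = [['entry', 'chapter'], ['knowledge', 'singer']]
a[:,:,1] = [['reflection', 'chapter', 'elevator'], ['suggestion', 'singer', 'cancer']]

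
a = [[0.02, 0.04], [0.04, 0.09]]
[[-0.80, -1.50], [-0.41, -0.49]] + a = [[-0.78, -1.46],[-0.37, -0.4]]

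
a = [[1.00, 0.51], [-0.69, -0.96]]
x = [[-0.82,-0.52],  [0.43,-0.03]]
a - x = [[1.82,1.03], [-1.12,-0.93]]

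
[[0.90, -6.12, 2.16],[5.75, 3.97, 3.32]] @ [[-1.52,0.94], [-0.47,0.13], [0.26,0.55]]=[[2.07, 1.24], [-9.74, 7.75]]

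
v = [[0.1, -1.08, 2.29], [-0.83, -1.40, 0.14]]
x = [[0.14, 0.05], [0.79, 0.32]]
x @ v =[[-0.03, -0.22, 0.33], [-0.19, -1.30, 1.85]]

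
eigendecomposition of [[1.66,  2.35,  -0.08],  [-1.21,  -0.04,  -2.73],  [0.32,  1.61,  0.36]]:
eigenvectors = [[0.91+0.00j, (0.23+0.54j), (0.23-0.54j)], [-0.29+0.00j, (-0.7+0j), -0.70-0.00j], [(-0.3+0j), (0.04+0.41j), (0.04-0.41j)]]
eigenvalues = [(0.94+0j), (0.52+2.56j), (0.52-2.56j)]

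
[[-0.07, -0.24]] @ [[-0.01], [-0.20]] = [[0.05]]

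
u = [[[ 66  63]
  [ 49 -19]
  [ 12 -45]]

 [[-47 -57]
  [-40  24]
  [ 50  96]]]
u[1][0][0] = -47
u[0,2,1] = -45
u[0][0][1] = 63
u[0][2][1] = -45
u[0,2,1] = -45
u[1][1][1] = 24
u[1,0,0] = -47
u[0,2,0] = 12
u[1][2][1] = 96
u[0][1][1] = -19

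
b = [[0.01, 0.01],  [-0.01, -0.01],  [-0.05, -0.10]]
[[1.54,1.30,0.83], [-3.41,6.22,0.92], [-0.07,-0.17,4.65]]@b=[[-0.04, -0.08], [-0.14, -0.19], [-0.23, -0.46]]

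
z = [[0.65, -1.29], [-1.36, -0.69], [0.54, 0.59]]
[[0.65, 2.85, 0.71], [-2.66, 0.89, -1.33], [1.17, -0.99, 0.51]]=z @ [[1.76, 0.37, 1.0], [0.38, -2.02, -0.05]]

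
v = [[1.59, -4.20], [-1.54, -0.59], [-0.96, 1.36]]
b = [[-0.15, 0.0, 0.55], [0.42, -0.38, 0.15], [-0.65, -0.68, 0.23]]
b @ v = [[-0.77, 1.38], [1.11, -1.34], [-0.21, 3.44]]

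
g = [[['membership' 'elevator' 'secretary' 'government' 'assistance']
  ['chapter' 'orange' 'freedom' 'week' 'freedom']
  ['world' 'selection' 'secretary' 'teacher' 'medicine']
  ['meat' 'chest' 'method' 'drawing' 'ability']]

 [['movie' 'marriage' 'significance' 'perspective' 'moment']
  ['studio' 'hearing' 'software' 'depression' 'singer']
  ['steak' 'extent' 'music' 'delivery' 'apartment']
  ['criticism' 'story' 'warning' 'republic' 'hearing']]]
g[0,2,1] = 'selection'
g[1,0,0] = 'movie'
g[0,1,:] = ['chapter', 'orange', 'freedom', 'week', 'freedom']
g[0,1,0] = 'chapter'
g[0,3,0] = 'meat'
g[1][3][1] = 'story'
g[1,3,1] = 'story'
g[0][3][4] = 'ability'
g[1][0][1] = 'marriage'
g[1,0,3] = 'perspective'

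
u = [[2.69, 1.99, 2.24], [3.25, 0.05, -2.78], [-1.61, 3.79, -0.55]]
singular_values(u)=[4.63, 4.3, 3.44]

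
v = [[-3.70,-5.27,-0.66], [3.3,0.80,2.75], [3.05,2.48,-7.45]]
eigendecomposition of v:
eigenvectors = [[0.73+0.00j, 0.73-0.00j, -0.13+0.00j], [-0.39-0.50j, -0.39+0.50j, -0.24+0.00j], [(0.06-0.23j), (0.06+0.23j), (0.96+0j)]]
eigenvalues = [(-0.94+3.81j), (-0.94-3.81j), (-8.48+0j)]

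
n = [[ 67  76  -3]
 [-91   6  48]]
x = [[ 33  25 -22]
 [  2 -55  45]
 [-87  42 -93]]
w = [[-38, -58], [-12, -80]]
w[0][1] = -58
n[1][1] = 6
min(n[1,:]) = -91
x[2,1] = 42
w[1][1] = -80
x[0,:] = [33, 25, -22]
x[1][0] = 2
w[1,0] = -12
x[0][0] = 33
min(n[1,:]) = -91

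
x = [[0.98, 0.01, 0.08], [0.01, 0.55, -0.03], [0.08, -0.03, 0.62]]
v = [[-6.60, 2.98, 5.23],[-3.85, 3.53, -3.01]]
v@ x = [[-6.02, 1.42, 2.63],[-3.98, 1.99, -2.28]]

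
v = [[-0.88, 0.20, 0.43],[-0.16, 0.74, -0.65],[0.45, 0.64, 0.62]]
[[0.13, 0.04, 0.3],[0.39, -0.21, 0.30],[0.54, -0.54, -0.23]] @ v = [[0.01, 0.25, 0.22], [-0.17, 0.11, 0.49], [-0.49, -0.44, 0.44]]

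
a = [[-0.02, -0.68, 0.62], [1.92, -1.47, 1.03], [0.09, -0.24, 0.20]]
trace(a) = -1.29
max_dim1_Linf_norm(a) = 1.92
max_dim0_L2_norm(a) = 1.92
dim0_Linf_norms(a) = [1.92, 1.47, 1.03]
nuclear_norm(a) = 3.41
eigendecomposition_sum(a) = [[(-0.01+0.7j), (-0.34-0.24j), 0.31+0.11j], [(0.96+0.85j), -0.74+0.19j, (0.52-0.3j)], [0.04+0.22j, (-0.12-0.05j), 0.10+0.01j]] + [[-0.01-0.70j, (-0.34+0.24j), 0.31-0.11j],[0.96-0.85j, -0.74-0.19j, (0.52+0.3j)],[(0.04-0.22j), (-0.12+0.05j), (0.1-0.01j)]] + [[0j, 0.00-0.00j, -0.00+0.00j], [0.00+0.00j, -0j, -0.00+0.00j], [0j, -0j, (-0+0j)]]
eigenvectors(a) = [[0.31+0.36j, (0.31-0.36j), (0.12+0j)], [(0.87+0j), 0.87-0.00j, (0.67+0j)], [(0.12+0.09j), (0.12-0.09j), 0.74+0.00j]]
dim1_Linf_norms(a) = [0.68, 1.92, 0.24]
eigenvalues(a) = [(-0.64+0.9j), (-0.64-0.9j), (-0+0j)]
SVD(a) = [[0.24,  -0.94,  -0.24],  [0.96,  0.26,  -0.05],  [0.11,  -0.22,  0.97]] @ diag([2.718059487824136, 0.6879290924256091, 0.0024868541724820366]) @ [[0.68,-0.59,0.43], [0.72,0.45,-0.52], [-0.12,-0.67,-0.74]]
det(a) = -0.00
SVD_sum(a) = [[0.45, -0.39, 0.28], [1.79, -1.55, 1.12], [0.2, -0.17, 0.12]] + [[-0.47, -0.29, 0.34], [0.13, 0.08, -0.09], [-0.11, -0.07, 0.08]] + [[0.00, 0.0, 0.0], [0.0, 0.0, 0.00], [-0.0, -0.00, -0.0]]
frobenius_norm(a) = 2.80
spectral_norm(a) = 2.72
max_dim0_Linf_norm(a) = 1.92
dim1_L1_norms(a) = [1.32, 4.42, 0.53]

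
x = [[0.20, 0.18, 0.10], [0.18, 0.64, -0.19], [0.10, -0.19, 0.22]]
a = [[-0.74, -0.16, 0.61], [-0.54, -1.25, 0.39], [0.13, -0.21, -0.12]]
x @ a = [[-0.23, -0.28, 0.18], [-0.50, -0.79, 0.38], [0.06, 0.18, -0.04]]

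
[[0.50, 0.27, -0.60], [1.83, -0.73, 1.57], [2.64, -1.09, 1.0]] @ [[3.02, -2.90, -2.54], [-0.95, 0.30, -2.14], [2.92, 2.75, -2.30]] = [[-0.5, -3.02, -0.47], [10.80, -1.21, -6.70], [11.93, -5.23, -6.67]]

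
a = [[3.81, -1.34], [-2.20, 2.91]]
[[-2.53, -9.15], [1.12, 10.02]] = a @ [[-0.72, -1.62], [-0.16, 2.22]]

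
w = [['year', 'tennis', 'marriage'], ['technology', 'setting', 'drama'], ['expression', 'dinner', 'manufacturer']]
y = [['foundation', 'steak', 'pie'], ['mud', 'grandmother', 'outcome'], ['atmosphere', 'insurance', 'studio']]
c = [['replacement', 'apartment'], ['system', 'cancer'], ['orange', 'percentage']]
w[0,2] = 'marriage'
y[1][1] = 'grandmother'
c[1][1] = 'cancer'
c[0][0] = 'replacement'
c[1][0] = 'system'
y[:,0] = ['foundation', 'mud', 'atmosphere']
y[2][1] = 'insurance'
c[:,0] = ['replacement', 'system', 'orange']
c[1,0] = 'system'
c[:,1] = ['apartment', 'cancer', 'percentage']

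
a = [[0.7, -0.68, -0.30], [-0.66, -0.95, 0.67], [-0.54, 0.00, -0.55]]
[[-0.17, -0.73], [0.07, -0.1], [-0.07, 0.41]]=a@[[-0.06, -0.64], [0.1, 0.47], [0.19, -0.11]]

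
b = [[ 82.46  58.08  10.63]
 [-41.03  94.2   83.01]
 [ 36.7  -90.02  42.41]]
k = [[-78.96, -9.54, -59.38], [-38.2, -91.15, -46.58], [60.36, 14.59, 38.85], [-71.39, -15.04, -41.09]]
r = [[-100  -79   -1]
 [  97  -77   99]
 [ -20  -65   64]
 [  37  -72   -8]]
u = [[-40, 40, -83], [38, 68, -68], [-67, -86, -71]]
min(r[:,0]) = -100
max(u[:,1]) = 68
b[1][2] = 83.01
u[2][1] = -86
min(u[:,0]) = -67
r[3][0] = 37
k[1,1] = -91.15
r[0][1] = -79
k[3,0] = -71.39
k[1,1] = -91.15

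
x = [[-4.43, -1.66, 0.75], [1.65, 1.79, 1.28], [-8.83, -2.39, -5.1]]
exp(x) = [[0.01, -1.09, -0.21], [-0.06, 3.81, 0.75], [-0.00, 0.07, 0.0]]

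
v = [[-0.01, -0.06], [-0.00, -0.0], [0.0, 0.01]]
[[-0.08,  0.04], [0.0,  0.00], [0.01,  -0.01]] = v@ [[-0.47, -0.90], [1.39, -0.59]]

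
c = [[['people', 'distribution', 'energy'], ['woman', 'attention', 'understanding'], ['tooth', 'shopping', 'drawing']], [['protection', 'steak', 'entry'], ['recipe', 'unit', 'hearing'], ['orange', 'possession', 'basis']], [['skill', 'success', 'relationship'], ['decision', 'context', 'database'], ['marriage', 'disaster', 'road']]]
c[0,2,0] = 'tooth'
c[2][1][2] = 'database'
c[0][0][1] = 'distribution'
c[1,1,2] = 'hearing'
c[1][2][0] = 'orange'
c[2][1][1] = 'context'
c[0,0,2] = 'energy'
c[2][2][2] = 'road'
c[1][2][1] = 'possession'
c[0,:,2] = ['energy', 'understanding', 'drawing']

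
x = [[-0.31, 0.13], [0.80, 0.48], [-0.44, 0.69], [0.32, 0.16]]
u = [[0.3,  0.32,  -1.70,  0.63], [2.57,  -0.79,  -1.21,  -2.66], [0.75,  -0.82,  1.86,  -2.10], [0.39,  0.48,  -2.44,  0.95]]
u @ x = [[1.11, -0.88], [-1.75, -1.31], [-2.38, 0.65], [1.64, -1.25]]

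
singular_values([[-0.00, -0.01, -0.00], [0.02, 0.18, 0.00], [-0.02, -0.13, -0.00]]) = [0.22, 0.0, -0.0]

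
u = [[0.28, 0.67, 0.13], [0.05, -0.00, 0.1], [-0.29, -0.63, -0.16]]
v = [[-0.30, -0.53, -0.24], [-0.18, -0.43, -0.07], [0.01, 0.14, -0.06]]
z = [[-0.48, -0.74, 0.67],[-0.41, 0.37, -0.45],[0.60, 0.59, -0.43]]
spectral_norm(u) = 1.03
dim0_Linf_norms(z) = [0.6, 0.74, 0.67]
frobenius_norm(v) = 0.82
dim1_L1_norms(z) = [1.89, 1.23, 1.62]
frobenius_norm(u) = 1.03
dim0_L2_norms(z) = [0.87, 1.02, 0.91]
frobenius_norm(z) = 1.62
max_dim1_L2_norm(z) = 1.11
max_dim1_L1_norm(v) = 1.07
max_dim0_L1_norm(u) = 1.3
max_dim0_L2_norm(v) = 0.7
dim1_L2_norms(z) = [1.11, 0.71, 0.94]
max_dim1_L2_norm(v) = 0.65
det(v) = 0.00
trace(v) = -0.79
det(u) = -0.00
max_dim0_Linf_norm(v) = 0.53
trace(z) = -0.54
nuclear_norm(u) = 1.14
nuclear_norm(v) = 0.96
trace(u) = 0.12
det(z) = -0.03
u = z @ v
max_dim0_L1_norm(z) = 1.7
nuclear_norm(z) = 2.18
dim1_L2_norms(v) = [0.65, 0.47, 0.15]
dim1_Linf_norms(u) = [0.67, 0.1, 0.63]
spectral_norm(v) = 0.81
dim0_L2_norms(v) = [0.35, 0.7, 0.26]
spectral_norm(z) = 1.48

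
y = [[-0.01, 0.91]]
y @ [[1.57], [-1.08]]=[[-1.00]]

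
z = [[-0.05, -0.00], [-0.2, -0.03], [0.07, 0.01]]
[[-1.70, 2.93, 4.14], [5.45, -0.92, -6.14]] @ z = [[-0.21,  -0.05], [-0.52,  -0.03]]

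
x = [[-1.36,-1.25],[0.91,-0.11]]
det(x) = 1.29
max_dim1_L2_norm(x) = 1.85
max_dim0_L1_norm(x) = 2.27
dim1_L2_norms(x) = [1.85, 0.92]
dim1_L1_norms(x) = [2.61, 1.02]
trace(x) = -1.47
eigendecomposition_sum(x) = [[(-0.68+0.17j), (-0.62-0.53j)], [0.45+0.39j, -0.06+0.70j]] + [[-0.68-0.17j, -0.62+0.53j], [(0.45-0.39j), -0.06-0.70j]]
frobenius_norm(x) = 2.06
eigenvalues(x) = [(-0.73+0.86j), (-0.73-0.86j)]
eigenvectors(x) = [[0.76+0.00j,0.76-0.00j],[(-0.38-0.53j),-0.38+0.53j]]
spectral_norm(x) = 1.95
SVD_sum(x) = [[-1.49, -1.06], [0.55, 0.39]] + [[0.13, -0.19], [0.36, -0.50]]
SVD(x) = [[-0.94, 0.35],[0.35, 0.94]] @ diag([1.954086077899014, 0.6586710864773464]) @ [[0.81,0.58],[0.58,-0.81]]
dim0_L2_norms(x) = [1.64, 1.25]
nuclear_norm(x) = 2.61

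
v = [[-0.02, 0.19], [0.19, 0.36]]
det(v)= -0.043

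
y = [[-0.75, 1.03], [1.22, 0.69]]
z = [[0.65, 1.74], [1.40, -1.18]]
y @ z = [[0.95, -2.52], [1.76, 1.31]]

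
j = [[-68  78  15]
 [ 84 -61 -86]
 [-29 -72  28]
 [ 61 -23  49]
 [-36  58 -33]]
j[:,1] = [78, -61, -72, -23, 58]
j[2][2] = 28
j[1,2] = -86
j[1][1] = -61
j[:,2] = [15, -86, 28, 49, -33]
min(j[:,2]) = -86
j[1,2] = -86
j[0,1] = 78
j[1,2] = -86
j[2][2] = 28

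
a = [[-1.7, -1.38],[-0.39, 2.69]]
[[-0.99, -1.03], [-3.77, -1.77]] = a @ [[1.54,1.02], [-1.18,-0.51]]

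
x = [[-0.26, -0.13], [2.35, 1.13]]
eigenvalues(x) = [0.01, 0.86]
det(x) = 0.01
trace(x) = 0.87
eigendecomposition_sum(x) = [[0.02, 0.0],[-0.04, -0.0]] + [[-0.28, -0.13], [2.39, 1.13]]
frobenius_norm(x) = 2.62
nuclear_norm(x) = 2.63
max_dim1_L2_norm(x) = 2.61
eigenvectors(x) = [[-0.43, 0.12], [0.90, -0.99]]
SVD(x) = [[-0.11, 0.99], [0.99, 0.11]] @ diag([2.6237149453423005, 0.004459325896195094]) @ [[0.9, 0.43], [0.43, -0.9]]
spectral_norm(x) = 2.62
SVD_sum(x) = [[-0.26, -0.13], [2.35, 1.13]] + [[0.0,-0.0], [0.0,-0.0]]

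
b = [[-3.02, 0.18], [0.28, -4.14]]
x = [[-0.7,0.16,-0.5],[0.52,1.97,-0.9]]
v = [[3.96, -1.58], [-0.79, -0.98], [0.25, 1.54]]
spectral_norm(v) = 4.29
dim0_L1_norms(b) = [3.3, 4.32]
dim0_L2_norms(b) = [3.03, 4.14]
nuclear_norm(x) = 3.09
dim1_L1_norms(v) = [5.54, 1.77, 1.79]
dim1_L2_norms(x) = [0.87, 2.23]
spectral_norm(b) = 4.19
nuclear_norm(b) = 7.16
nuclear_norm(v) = 6.23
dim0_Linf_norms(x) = [0.7, 1.97, 0.9]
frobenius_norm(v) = 4.71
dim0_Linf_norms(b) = [3.02, 4.14]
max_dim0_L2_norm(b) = 4.14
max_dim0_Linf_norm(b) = 4.14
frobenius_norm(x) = 2.39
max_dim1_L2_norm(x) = 2.23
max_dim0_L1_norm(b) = 4.32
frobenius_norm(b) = 5.14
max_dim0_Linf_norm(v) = 3.96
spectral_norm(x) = 2.24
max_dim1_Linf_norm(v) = 3.96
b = x @ v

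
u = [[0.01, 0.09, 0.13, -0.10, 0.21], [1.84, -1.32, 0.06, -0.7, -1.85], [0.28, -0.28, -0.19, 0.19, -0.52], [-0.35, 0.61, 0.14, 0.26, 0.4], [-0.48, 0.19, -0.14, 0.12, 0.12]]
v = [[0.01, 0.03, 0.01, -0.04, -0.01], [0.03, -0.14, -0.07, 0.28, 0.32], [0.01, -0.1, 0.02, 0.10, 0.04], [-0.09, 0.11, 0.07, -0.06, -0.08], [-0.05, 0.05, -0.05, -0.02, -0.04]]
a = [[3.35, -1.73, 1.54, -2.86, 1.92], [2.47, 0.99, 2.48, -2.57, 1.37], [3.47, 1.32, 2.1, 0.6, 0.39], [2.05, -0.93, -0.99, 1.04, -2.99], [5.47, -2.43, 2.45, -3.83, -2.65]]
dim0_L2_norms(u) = [1.95, 1.5, 0.31, 0.79, 1.98]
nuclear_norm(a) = 21.46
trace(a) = 4.83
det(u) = 0.00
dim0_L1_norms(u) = [2.96, 2.49, 0.66, 1.37, 3.1]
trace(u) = -1.12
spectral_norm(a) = 10.18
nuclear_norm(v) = 0.78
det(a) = -191.51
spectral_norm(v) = 0.50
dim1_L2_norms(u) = [0.28, 3.01, 0.71, 0.86, 0.56]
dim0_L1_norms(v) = [0.19, 0.43, 0.22, 0.5, 0.49]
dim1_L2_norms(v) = [0.05, 0.45, 0.15, 0.19, 0.1]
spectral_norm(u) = 3.20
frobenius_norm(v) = 0.53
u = v @ a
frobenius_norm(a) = 12.18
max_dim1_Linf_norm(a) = 5.47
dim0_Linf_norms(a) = [5.47, 2.43, 2.48, 3.83, 2.99]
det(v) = 0.00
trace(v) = -0.21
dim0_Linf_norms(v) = [0.09, 0.14, 0.07, 0.28, 0.32]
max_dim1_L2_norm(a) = 7.97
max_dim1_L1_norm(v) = 0.84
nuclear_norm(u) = 4.26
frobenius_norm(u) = 3.27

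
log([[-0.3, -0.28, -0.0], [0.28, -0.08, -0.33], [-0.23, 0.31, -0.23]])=[[-1.07+1.78j, (-1.05+0.49j), (0.32+1.15j)], [(1.31+0.45j), -0.59+0.12j, -1.31+0.29j], [-0.44+1.91j, (1.46+0.53j), -0.92+1.23j]]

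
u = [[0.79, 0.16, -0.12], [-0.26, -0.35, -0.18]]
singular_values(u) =[0.88, 0.34]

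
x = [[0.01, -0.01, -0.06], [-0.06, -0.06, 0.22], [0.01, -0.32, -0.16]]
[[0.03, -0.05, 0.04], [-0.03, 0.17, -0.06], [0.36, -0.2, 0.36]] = x @[[1.53,0.58,0.53], [-1.07,0.17,-0.92], [0.01,0.97,-0.39]]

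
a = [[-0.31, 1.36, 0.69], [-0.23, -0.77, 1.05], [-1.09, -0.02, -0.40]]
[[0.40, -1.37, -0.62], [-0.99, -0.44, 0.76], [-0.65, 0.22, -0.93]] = a@ [[0.71,0.11,0.69], [0.62,-0.57,-0.54], [-0.33,-0.81,0.48]]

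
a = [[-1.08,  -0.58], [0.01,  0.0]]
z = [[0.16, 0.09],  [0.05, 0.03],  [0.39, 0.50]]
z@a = [[-0.17, -0.09], [-0.05, -0.03], [-0.42, -0.23]]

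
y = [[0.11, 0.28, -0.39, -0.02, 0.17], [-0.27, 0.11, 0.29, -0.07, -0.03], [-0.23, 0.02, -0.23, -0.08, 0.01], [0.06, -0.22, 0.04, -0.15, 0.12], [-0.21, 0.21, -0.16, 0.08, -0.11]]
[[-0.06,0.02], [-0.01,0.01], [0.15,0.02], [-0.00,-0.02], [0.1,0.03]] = y @[[-0.38, -0.04], [-0.31, 0.05], [-0.31, -0.04], [-0.05, -0.04], [-0.34, -0.05]]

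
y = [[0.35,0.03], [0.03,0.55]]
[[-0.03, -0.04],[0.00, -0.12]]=y @ [[-0.08, -0.09], [0.01, -0.21]]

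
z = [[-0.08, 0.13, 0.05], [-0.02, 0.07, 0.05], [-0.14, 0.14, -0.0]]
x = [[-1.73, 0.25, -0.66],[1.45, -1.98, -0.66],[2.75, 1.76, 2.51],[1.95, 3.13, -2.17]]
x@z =[[0.23, -0.3, -0.07], [0.02, -0.04, -0.03], [-0.61, 0.83, 0.23], [0.09, 0.17, 0.25]]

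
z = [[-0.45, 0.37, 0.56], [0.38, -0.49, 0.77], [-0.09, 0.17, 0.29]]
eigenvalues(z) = [-0.87, -0.19, 0.41]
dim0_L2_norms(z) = [0.6, 0.64, 1.0]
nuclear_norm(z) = 1.94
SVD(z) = [[0.34, 0.86, 0.37], [0.92, -0.39, 0.07], [0.21, 0.32, -0.93]] @ diag([1.0149016813378753, 0.8457029731927403, 0.07912684974465561]) @ [[0.18, -0.29, 0.94], [-0.67, 0.67, 0.33], [-0.72, -0.69, -0.07]]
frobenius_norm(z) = 1.32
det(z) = 0.07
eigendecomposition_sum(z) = [[-0.31, 0.33, -0.07], [0.51, -0.54, 0.11], [-0.10, 0.1, -0.02]] + [[-0.13,-0.04,0.21],[-0.12,-0.03,0.19],[0.02,0.01,-0.03]] + [[-0.01, 0.07, 0.42], [-0.01, 0.08, 0.47], [-0.01, 0.06, 0.34]]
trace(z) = -0.65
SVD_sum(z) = [[0.06, -0.1, 0.32],[0.16, -0.27, 0.88],[0.04, -0.06, 0.2]] + [[-0.49, 0.49, 0.24], [0.22, -0.22, -0.11], [-0.18, 0.18, 0.09]] + [[-0.02, -0.02, -0.00],  [-0.00, -0.0, -0.00],  [0.05, 0.05, 0.01]]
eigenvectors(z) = [[0.52, -0.73, 0.59], [-0.84, -0.67, 0.65], [0.16, 0.10, 0.48]]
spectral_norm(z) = 1.01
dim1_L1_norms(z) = [1.38, 1.64, 0.55]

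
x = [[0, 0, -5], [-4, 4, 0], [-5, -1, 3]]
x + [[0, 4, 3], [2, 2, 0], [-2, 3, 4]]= [[0, 4, -2], [-2, 6, 0], [-7, 2, 7]]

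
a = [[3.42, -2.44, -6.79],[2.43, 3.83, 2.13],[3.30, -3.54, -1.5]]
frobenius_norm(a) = 10.70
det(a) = 124.32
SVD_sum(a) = [[3.12, -4.01, -5.88], [-1.05, 1.35, 1.98], [1.72, -2.21, -3.24]] + [[0.92,0.67,0.03], [3.46,2.51,0.12], [0.44,0.32,0.02]] + [[-0.62, 0.9, -0.94], [0.02, -0.03, 0.03], [1.14, -1.65, 1.73]]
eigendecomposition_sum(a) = [[(1.29+2.02j), -1.75-0.47j, (-3.08+0.94j)], [0.20-1.47j, 0.64+0.92j, 1.83+0.79j], [2.05+0.24j, (-1.27+0.91j), -1.05+2.57j]] + [[(1.29-2.02j),(-1.75+0.47j),-3.08-0.94j],  [(0.2+1.47j),(0.64-0.92j),(1.83-0.79j)],  [(2.05-0.24j),-1.27-0.91j,(-1.05-2.57j)]] + [[0.84+0.00j, (1.06-0j), (-0.63-0j)], [2.03+0.00j, 2.55-0.00j, (-1.52-0j)], [-0.80-0.00j, -1.01+0.00j, (0.6+0j)]]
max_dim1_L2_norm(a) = 7.98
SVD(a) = [[-0.84,-0.25,-0.48], [0.28,-0.96,0.02], [-0.46,-0.12,0.88]] @ diag([9.25045082015661, 4.458666913263816, 3.0142742045856386]) @ [[-0.4,0.52,0.76],[-0.81,-0.59,-0.03],[0.43,-0.62,0.65]]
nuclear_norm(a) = 16.72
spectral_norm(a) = 9.25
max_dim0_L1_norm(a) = 10.42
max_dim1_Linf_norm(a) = 6.79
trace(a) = 5.75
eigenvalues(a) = [(0.88+5.51j), (0.88-5.51j), (4+0j)]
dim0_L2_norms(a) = [5.34, 5.76, 7.27]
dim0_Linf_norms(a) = [3.42, 3.83, 6.79]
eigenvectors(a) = [[-0.69+0.00j, (-0.69-0j), (-0.36+0j)], [0.32+0.27j, (0.32-0.27j), -0.87+0.00j], [(-0.37+0.46j), (-0.37-0.46j), 0.34+0.00j]]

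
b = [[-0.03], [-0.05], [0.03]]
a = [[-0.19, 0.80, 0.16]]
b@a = [[0.01,-0.02,-0.00], [0.01,-0.04,-0.01], [-0.01,0.02,0.00]]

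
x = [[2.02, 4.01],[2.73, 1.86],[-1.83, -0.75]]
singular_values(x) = [5.68, 1.65]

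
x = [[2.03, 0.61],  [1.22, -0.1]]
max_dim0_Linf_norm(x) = 2.03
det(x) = -0.95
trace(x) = 1.93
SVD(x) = [[-0.87, -0.49], [-0.49, 0.87]] @ diag([2.416135701046832, 0.39203096067394294]) @ [[-0.98,  -0.2], [0.2,  -0.98]]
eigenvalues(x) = [2.34, -0.41]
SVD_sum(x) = [[2.07, 0.42], [1.15, 0.24]] + [[-0.04, 0.19], [0.07, -0.34]]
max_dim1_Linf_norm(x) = 2.03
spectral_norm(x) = 2.42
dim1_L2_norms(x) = [2.12, 1.22]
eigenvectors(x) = [[0.89,-0.24],[0.45,0.97]]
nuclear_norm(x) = 2.81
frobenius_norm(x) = 2.45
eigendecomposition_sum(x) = [[2.08,  0.52], [1.04,  0.26]] + [[-0.05, 0.09], [0.18, -0.36]]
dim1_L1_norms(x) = [2.64, 1.32]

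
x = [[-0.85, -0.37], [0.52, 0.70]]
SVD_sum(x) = [[-0.71, -0.55], [0.67, 0.51]] + [[-0.14, 0.18], [-0.15, 0.19]]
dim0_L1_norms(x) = [1.37, 1.07]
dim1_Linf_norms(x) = [0.85, 0.7]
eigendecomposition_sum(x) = [[-0.79, -0.21], [0.29, 0.08]] + [[-0.06, -0.16],[0.23, 0.62]]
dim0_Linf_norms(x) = [0.85, 0.7]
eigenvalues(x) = [-0.71, 0.56]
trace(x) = -0.15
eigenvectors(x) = [[-0.94,0.25], [0.35,-0.97]]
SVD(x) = [[-0.73, 0.68],[0.68, 0.73]] @ diag([1.2298965439017249, 0.3273446063380189]) @ [[0.79, 0.61], [-0.61, 0.79]]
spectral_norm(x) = 1.23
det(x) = -0.40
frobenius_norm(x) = 1.27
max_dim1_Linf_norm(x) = 0.85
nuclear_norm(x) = 1.56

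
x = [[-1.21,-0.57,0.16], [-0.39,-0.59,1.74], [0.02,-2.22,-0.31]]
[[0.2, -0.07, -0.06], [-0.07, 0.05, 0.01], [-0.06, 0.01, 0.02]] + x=[[-1.01, -0.64, 0.1], [-0.46, -0.54, 1.75], [-0.04, -2.21, -0.29]]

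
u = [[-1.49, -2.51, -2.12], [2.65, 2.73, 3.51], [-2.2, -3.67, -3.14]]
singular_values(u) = [8.2, 0.85, 0.01]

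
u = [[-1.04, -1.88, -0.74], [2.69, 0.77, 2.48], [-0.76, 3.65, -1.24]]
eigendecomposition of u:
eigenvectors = [[0.12, 0.69, -0.52], [0.47, -0.10, 0.45], [-0.87, -0.72, 0.72]]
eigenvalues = [-3.12, 0.0, 1.61]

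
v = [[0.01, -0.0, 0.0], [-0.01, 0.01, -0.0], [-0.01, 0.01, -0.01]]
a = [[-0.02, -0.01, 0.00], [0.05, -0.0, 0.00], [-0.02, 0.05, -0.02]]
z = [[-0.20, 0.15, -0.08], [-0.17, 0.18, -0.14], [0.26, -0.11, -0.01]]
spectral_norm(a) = 0.06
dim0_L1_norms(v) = [0.03, 0.02, 0.01]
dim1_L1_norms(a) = [0.03, 0.05, 0.09]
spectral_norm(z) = 0.46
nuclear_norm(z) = 0.59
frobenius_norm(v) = 0.02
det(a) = -0.00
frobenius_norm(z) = 0.48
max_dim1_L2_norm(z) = 0.28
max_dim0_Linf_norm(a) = 0.05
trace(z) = -0.03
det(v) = -0.00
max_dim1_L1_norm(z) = 0.49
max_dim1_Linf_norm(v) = 0.01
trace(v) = 0.01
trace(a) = -0.04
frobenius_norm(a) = 0.08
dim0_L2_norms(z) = [0.37, 0.26, 0.16]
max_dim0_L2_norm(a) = 0.06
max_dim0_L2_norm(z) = 0.37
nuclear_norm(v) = 0.04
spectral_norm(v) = 0.02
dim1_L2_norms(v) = [0.01, 0.01, 0.02]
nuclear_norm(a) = 0.11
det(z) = -0.00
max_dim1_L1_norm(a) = 0.09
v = a @ z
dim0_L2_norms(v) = [0.02, 0.01, 0.01]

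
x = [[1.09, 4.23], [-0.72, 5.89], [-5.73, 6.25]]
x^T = [[1.09, -0.72, -5.73], [4.23, 5.89, 6.25]]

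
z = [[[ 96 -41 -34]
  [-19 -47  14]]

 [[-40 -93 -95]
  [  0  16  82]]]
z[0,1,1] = -47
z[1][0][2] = -95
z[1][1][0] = 0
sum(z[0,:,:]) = -31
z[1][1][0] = 0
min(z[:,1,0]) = -19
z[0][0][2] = -34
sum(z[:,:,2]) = -33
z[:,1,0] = [-19, 0]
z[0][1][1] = -47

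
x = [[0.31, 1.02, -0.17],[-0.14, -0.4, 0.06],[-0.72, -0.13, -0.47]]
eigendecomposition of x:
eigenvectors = [[0.59+0.07j,0.59-0.07j,(0.26+0j)], [(-0.28+0.02j),-0.28-0.02j,(-0.08+0j)], [(-0.75+0j),-0.75-0.00j,0.96+0.00j]]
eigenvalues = [(0.05+0.07j), (0.05-0.07j), (-0.65+0j)]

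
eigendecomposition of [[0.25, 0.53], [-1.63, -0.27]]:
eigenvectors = [[0.14+0.48j, (0.14-0.48j)], [-0.87+0.00j, (-0.87-0j)]]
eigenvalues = [(-0.01+0.89j), (-0.01-0.89j)]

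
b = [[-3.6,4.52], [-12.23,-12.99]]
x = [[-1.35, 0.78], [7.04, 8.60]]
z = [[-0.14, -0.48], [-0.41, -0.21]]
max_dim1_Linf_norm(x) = 8.6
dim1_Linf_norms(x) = [1.35, 8.6]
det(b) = 102.04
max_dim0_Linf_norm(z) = 0.48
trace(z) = -0.35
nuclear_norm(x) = 12.66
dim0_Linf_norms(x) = [7.04, 8.6]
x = b @ z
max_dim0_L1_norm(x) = 9.38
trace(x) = 7.25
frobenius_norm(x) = 11.22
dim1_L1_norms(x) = [2.13, 15.64]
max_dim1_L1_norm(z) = 0.62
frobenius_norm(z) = 0.68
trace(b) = -16.59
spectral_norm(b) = 17.86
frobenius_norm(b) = 18.75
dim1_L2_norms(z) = [0.5, 0.46]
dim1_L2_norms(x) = [1.56, 11.11]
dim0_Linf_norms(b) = [12.23, 12.99]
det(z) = -0.17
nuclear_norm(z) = 0.89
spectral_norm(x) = 11.12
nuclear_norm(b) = 23.58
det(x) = -17.10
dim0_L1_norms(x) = [8.39, 9.38]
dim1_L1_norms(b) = [8.12, 25.22]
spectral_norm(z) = 0.62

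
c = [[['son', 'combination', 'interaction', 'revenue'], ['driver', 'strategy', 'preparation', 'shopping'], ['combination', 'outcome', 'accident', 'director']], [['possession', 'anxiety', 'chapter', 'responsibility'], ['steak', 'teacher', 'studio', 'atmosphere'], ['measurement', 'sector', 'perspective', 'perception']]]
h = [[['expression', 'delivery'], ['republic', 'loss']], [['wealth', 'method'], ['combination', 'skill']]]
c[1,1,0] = 'steak'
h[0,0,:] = ['expression', 'delivery']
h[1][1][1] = 'skill'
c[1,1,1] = 'teacher'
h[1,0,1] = 'method'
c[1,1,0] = 'steak'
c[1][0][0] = 'possession'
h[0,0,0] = 'expression'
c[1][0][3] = 'responsibility'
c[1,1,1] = 'teacher'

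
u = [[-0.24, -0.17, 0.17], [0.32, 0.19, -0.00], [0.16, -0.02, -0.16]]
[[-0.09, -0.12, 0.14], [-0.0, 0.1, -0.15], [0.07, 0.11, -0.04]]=u @ [[-0.06, 0.36, -0.20], [0.08, -0.09, -0.43], [-0.53, -0.31, 0.13]]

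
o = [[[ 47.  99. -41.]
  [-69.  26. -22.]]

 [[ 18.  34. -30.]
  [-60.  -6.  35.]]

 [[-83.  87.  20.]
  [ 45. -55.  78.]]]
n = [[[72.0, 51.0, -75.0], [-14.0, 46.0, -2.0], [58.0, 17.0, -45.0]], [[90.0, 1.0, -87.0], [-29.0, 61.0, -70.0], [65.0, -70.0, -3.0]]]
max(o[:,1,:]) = 78.0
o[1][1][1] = -6.0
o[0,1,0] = -69.0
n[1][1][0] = -29.0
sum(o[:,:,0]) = -102.0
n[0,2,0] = 58.0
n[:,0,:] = [[72.0, 51.0, -75.0], [90.0, 1.0, -87.0]]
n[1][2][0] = 65.0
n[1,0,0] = 90.0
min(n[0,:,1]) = 17.0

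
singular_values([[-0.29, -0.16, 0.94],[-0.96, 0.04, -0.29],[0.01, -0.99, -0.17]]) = [1.01, 1.0, 1.0]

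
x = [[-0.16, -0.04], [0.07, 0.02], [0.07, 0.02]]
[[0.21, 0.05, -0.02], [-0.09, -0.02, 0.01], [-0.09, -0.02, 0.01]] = x @ [[-1.01, -0.32, 0.3], [-1.09, -0.01, -0.73]]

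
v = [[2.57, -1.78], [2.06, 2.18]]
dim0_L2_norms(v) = [3.29, 2.81]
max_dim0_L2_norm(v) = 3.29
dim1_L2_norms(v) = [3.13, 3.0]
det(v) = 9.27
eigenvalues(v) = [(2.38+1.9j), (2.38-1.9j)]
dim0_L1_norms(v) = [4.63, 3.96]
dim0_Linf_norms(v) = [2.57, 2.18]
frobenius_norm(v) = 4.33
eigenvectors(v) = [[0.07+0.68j,(0.07-0.68j)], [(0.73+0j),(0.73-0j)]]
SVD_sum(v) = [[2.62, -0.07], [2.00, -0.06]] + [[-0.05,-1.71],[0.06,2.24]]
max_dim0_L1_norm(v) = 4.63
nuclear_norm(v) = 6.11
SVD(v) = [[-0.8, -0.61],[-0.61, 0.80]] @ diag([3.29406992307961, 2.813965767713298]) @ [[-1.00,0.03], [0.03,1.0]]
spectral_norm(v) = 3.29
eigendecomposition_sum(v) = [[1.28+0.83j, -0.89+1.11j],[(1.03-1.28j), (1.09+1.07j)]] + [[(1.28-0.83j),-0.89-1.11j], [1.03+1.28j,(1.09-1.07j)]]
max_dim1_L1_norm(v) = 4.35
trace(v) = 4.75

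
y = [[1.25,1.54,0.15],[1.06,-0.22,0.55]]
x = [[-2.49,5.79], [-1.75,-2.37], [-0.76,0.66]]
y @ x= [[-5.92, 3.69], [-2.67, 7.02]]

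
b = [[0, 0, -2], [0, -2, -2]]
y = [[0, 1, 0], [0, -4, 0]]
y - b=[[0, 1, 2], [0, -2, 2]]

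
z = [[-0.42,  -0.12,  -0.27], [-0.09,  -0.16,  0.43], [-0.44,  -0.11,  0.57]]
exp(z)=[[0.72, -0.08, -0.33], [-0.17, 0.83, 0.56], [-0.5, -0.11, 1.82]]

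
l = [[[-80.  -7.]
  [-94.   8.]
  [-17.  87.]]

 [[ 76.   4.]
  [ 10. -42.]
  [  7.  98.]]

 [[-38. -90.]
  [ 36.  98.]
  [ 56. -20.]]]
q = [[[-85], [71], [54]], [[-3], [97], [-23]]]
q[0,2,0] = 54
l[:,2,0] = [-17.0, 7.0, 56.0]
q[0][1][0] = 71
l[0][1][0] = -94.0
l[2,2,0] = 56.0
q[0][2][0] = 54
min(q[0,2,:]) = 54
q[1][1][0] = 97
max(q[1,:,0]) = 97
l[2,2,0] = 56.0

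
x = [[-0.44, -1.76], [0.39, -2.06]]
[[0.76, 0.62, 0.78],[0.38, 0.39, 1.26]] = x@[[-0.56, -0.38, 0.38], [-0.29, -0.26, -0.54]]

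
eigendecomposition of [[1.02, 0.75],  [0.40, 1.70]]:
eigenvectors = [[-0.93, -0.61], [0.38, -0.8]]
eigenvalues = [0.72, 2.0]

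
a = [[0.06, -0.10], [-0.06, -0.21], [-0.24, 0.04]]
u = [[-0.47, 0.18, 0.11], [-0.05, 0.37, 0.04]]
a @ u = [[-0.02, -0.03, 0.0], [0.04, -0.09, -0.02], [0.11, -0.03, -0.02]]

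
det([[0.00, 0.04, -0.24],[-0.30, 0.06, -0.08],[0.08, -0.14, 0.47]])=-0.004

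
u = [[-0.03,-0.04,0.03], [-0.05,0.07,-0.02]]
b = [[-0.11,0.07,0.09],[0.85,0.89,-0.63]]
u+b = [[-0.14, 0.03, 0.12], [0.80, 0.96, -0.65]]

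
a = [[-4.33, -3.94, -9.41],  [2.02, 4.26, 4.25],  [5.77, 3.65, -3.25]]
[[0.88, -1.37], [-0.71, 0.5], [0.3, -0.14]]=a@ [[0.09, 0.08], [-0.13, -0.05], [-0.08, 0.13]]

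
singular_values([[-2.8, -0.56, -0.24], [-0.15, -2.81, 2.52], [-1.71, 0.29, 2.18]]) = [4.25, 3.02, 1.76]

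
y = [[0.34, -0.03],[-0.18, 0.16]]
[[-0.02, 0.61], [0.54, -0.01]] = y @ [[0.28, 1.98],  [3.71, 2.18]]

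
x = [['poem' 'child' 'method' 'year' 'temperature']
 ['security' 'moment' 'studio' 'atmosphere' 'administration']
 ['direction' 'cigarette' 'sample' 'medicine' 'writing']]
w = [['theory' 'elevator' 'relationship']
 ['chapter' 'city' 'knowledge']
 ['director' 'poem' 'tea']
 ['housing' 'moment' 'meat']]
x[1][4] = 'administration'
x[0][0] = 'poem'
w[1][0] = 'chapter'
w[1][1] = 'city'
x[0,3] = 'year'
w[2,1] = 'poem'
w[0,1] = 'elevator'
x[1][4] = 'administration'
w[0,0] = 'theory'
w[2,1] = 'poem'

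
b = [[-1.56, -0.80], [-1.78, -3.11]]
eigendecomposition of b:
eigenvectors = [[0.78, 0.34], [-0.63, 0.94]]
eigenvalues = [-0.91, -3.76]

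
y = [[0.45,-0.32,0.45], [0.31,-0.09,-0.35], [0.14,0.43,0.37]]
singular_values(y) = [0.74, 0.62, 0.37]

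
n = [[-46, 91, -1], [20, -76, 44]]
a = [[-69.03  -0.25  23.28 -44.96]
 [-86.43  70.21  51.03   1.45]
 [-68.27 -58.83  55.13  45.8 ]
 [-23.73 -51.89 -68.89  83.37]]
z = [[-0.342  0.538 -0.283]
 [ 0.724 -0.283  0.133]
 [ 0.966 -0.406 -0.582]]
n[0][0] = -46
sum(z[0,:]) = -0.08699999999999997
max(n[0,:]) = 91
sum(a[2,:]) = -26.17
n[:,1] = [91, -76]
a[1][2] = 51.03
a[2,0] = -68.27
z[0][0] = -0.342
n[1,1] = -76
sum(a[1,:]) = 36.25999999999999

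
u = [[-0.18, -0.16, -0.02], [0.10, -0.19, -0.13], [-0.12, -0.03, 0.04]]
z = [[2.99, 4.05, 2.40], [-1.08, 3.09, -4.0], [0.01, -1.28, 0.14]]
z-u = [[3.17, 4.21, 2.42],[-1.18, 3.28, -3.87],[0.13, -1.25, 0.1]]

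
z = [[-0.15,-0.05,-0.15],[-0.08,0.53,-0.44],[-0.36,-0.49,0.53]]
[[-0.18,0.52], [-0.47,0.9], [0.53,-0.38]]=z @[[0.09,  -1.57], [0.04,  -0.10], [1.1,  -1.87]]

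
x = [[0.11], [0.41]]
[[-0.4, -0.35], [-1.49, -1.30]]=x@[[-3.63,-3.16]]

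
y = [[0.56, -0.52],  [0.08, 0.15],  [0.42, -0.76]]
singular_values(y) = [1.14, 0.24]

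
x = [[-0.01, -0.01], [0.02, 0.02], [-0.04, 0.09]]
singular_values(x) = [0.1, 0.03]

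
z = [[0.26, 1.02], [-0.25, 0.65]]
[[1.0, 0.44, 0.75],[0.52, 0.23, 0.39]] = z @ [[0.27, 0.12, 0.2], [0.91, 0.40, 0.68]]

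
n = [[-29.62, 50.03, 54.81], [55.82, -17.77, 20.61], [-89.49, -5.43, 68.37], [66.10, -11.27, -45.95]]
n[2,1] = -5.43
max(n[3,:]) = 66.1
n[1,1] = -17.77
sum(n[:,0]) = 2.8100000000000023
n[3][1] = -11.27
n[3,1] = -11.27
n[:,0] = [-29.62, 55.82, -89.49, 66.1]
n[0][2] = 54.81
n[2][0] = -89.49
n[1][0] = 55.82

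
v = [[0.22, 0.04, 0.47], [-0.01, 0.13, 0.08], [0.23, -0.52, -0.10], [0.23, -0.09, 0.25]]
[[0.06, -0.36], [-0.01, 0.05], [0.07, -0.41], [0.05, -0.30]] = v @ [[0.02, -0.08],[-0.16, 0.9],[0.14, -0.8]]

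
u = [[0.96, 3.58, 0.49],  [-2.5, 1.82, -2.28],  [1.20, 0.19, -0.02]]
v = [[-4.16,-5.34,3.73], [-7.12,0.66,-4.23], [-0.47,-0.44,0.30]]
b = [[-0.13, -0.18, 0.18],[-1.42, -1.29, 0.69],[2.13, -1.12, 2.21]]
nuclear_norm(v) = 16.05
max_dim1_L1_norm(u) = 6.6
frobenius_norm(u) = 5.50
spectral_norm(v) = 8.72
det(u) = -10.90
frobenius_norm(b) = 3.86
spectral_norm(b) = 3.27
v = u @ b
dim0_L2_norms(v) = [8.26, 5.4, 5.65]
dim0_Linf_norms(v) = [7.12, 5.34, 4.23]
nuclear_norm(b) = 5.36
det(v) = -2.26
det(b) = 0.22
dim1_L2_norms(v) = [7.73, 8.31, 0.71]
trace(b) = 0.79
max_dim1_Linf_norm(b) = 2.21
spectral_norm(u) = 4.18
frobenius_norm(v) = 11.37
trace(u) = 2.76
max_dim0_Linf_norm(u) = 3.58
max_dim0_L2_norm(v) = 8.26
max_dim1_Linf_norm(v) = 7.12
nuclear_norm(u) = 8.42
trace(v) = -3.20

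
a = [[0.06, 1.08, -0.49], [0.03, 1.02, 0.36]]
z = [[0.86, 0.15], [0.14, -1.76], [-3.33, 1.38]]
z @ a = [[0.06, 1.08, -0.37], [-0.04, -1.64, -0.7], [-0.16, -2.19, 2.13]]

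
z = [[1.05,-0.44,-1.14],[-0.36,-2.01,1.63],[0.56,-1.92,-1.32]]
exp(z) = [[2.39, 0.24, -1.05], [-0.01, -0.08, 0.2], [0.6, -0.18, -0.22]]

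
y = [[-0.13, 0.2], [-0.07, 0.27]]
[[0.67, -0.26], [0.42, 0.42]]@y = [[-0.07, 0.06], [-0.08, 0.2]]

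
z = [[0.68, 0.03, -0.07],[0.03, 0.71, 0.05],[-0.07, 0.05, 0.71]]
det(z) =0.337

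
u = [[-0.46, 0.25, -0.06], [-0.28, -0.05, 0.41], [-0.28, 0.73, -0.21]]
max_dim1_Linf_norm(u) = 0.73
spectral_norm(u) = 0.92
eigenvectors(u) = [[-0.14,-0.89,0.56], [-0.65,-0.22,-0.27], [-0.75,-0.4,0.78]]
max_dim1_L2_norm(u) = 0.81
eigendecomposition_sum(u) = [[-0.03,0.05,0.03],[-0.12,0.21,0.16],[-0.14,0.24,0.19]] + [[-0.5, -0.22, 0.28],  [-0.12, -0.06, 0.07],  [-0.23, -0.10, 0.13]] + [[0.07,0.43,-0.38], [-0.03,-0.2,0.18], [0.09,0.59,-0.53]]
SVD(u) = [[-0.50, -0.38, -0.78], [-0.01, -0.90, 0.44], [-0.87, 0.23, 0.44]] @ diag([0.9173753321026927, 0.5465192749972111, 0.20454628353015136]) @ [[0.52, -0.82, 0.23], [0.66, 0.22, -0.72], [0.55, 0.52, 0.66]]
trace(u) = -0.72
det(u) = 0.10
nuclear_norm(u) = 1.67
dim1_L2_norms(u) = [0.53, 0.5, 0.81]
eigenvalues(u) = [0.37, -0.42, -0.66]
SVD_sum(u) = [[-0.24, 0.38, -0.1], [-0.01, 0.01, -0.00], [-0.41, 0.66, -0.18]] + [[-0.14,-0.04,0.15], [-0.32,-0.11,0.35], [0.08,0.03,-0.09]] + [[-0.09, -0.08, -0.1], [0.05, 0.05, 0.06], [0.05, 0.05, 0.06]]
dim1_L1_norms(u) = [0.77, 0.74, 1.22]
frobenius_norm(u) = 1.09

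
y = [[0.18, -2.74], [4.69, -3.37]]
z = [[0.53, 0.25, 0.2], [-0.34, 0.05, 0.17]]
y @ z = [[1.03, -0.09, -0.43], [3.63, 1.0, 0.37]]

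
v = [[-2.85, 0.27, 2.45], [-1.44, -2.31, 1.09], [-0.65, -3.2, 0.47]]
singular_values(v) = [4.76, 3.32, 0.05]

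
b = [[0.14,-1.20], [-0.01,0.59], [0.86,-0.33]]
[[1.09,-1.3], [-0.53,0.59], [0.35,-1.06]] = b @ [[0.06, -0.86], [-0.9, 0.98]]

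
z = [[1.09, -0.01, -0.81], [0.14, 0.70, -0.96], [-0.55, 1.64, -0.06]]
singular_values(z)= [1.89, 1.59, 0.39]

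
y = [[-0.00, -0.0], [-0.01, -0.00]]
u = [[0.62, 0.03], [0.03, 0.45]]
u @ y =[[-0.0, 0.00], [-0.00, 0.0]]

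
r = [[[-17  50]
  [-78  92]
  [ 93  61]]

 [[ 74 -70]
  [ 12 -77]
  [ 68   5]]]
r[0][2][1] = 61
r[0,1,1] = 92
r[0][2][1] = 61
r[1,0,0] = 74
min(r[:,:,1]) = -77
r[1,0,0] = 74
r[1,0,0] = 74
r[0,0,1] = 50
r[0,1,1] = 92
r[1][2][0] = 68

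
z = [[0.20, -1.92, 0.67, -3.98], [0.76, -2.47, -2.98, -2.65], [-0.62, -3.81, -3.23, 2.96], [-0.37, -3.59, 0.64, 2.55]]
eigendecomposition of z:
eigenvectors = [[(-0.32+0j), (-0.93+0j), (-0.93-0j), (-0.27+0j)], [-0.44+0.00j, -0.11+0.15j, (-0.11-0.15j), (-0.65+0j)], [(0.46+0j), 0.07-0.14j, 0.07+0.14j, (-0.67+0j)], [0.70+0.00j, -0.24+0.11j, -0.24-0.11j, (-0.23+0j)]]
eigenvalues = [(5.39+0j), (-1.09+0.9j), (-1.09-0.9j), (-6.16+0j)]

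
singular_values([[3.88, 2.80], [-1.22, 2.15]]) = [4.8, 2.45]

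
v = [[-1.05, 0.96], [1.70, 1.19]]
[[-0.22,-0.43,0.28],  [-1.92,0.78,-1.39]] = v @ [[-0.55, 0.44, -0.58], [-0.83, 0.03, -0.34]]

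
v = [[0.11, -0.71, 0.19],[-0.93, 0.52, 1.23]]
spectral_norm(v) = 1.64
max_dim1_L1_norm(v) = 2.68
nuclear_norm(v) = 2.36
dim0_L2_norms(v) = [0.94, 0.88, 1.24]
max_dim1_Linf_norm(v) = 1.23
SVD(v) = [[-0.11, 0.99], [0.99, 0.11]] @ diag([1.635494431472944, 0.72502273386494]) @ [[-0.57, 0.36, 0.73], [0.01, -0.89, 0.45]]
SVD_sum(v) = [[0.1, -0.07, -0.13], [-0.93, 0.59, 1.19]] + [[0.01, -0.64, 0.32], [0.0, -0.07, 0.04]]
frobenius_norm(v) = 1.79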